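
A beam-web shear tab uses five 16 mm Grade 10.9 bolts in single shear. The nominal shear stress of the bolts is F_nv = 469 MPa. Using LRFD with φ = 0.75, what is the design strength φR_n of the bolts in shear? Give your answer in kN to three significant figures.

A_b = π × 16² / 4 = 201.1 mm².
R_n = F_nv · A_b · n · n_s = 469 × 201.1 × 5 × 1 / 1000 = 471.5 kN.
Design strength φR_n = 0.75 × 471.5 = 354 kN.

354 kN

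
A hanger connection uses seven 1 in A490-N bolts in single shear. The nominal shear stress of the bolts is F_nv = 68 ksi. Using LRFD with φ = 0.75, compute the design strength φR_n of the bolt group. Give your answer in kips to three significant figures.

280 kips

A_b = π × 1² / 4 = 0.7854 in².
R_n = F_nv · A_b · n · n_s = 68 × 0.7854 × 7 × 1 = 373.8 kips.
Design strength φR_n = 0.75 × 373.8 = 280 kips.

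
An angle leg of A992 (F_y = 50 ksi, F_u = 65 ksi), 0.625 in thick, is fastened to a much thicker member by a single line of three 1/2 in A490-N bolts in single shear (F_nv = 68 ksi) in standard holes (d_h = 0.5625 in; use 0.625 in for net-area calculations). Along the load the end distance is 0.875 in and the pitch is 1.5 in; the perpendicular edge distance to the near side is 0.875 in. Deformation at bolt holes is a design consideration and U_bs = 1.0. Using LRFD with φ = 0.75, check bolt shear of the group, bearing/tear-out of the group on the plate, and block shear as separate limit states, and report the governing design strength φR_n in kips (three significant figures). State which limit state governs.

30 kips (bolt shear governs)

Bolt shear: A_b = π·0.5²/4 = 0.1963 in²; R_n = 68 × 0.1963 × 3 × 1 = 40.06 kips → 0.75 × 40.06 = 30 kips.
Bearing: edge l_c = 0.5938, r_n = 28.95 kips; interior l_c = 0.9375, r_n = 45.7 kips; R_n = 28.95 + 2·45.7 = 120.4 kips → 90.3 kips.
Block shear: A_gv = 2.422, A_nv = 1.445, A_nt = 0.3516 in²; R_n = min(0.6F_uA_nv, 0.6F_yA_gv) + U_bs·F_u·A_nt = 79.22 kips → 59.4 kips.
Bolt shear governs: 30 kips.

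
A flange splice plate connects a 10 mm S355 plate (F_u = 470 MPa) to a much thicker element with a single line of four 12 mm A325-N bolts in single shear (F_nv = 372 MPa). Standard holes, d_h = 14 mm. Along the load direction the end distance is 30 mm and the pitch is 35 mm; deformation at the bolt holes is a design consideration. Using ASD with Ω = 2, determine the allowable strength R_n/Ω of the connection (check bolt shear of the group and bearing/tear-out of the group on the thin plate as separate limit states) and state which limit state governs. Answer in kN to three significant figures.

84.1 kN (bolt shear governs)

Bolt shear: A_b = π·12²/4 = 113.1 mm²; R_n = 372 × 113.1 × 4 × 1 / 1000 = 168.3 kN → 168.3 / 2 = 84.1 kN.
Bearing (1.2 l_c t F_u ≤ 2.4 d t F_u): upper limit = 2.4·12·10·470 / 1000 = 135.4 kN.
  Edge l_c = 30 − 14/2 = 23 → r_n = 129.7 kN; interior l_c = 35 − 14 = 21 → r_n = 118.4 kN.
  R_n,bearing = 1·129.7 + 3·118.4 = 485 kN → 485 / 2 = 243 kN.
Bolt shear governs: 84.1 kN.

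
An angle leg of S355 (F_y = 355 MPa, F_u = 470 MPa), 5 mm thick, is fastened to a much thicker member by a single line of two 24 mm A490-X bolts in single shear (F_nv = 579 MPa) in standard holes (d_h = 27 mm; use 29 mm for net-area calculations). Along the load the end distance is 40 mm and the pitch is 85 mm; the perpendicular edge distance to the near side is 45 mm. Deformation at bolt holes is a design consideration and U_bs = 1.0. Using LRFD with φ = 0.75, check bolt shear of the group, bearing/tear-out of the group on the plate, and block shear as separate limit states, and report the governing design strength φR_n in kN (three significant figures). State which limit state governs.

140 kN (block shear governs)

Bolt shear: A_b = π·24²/4 = 452.4 mm²; R_n = 579 × 452.4 × 2 × 1 / 1000 = 523.9 kN → 0.75 × 523.9 = 393 kN.
Bearing: edge l_c = 26.5, r_n = 74.73 kN; interior l_c = 58, r_n = 135.4 kN; R_n = 74.73 + 1·135.4 = 210.1 kN → 158 kN.
Block shear: A_gv = 625, A_nv = 407.5, A_nt = 152.5 mm²; R_n = min(0.6F_uA_nv, 0.6F_yA_gv) + U_bs·F_u·A_nt = 186.6 kN → 140 kN.
Block shear governs: 140 kN.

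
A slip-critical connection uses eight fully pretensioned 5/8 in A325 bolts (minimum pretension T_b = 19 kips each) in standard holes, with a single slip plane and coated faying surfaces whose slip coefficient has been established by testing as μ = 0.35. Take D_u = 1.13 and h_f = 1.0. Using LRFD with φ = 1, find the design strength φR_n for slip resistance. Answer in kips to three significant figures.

R_n = μ · D_u · h_f · T_b · n_s · n_b = 0.35 × 1.13 × 1.0 × 19 × 1 × 8 = 60.12 kips.
Design strength φR_n = 1 × 60.12 = 60.1 kips.

60.1 kips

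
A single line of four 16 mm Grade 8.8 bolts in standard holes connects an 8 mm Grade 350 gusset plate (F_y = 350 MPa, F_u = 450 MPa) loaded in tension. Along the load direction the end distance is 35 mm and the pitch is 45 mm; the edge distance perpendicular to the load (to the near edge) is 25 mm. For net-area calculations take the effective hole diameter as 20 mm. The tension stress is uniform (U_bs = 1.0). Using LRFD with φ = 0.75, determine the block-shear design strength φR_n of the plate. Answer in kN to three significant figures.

Shear plane L_v = 35 + 3·45 = 170 mm; A_gv = 170 × 8 = 1360 mm².
A_nv = (170 − 3.5·20) × 8 = 800 mm².
A_nt = (25 − 0.5·20) × 8 = 120 mm².
0.6 F_u A_nv = 216 kN; 0.6 F_y A_gv = 285.6 kN → shear rupture governs the shear term.
R_n = 216 + 1.0 × 450 × 120 / 1000 = 270 kN.
Design strength φR_n = 0.75 × 270 = 202 kN.

202 kN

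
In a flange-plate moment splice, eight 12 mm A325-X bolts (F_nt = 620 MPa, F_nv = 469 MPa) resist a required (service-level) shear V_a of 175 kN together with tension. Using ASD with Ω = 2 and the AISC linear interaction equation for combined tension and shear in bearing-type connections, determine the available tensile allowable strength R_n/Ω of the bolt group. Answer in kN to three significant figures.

133 kN

A_b = π·12²/4 = 113.1 mm²; f_rv = 175 × 1000 / (8 × 113.1) = 193.4 MPa.
F'_nt = 1.3 F_nt − (Ω F_nt / F_nv) f_rv = 1.3·620 − (2·620/469)·193.4 = 294.6 MPa, capped at F_nt → F'_nt = 294.6 MPa.
R_n = F'_nt · A_b · n = 294.6 × 113.1 × 8 / 1000 = 266.6 kN.
Allowable strength R_n/Ω = 266.6 / 2 = 133 kN.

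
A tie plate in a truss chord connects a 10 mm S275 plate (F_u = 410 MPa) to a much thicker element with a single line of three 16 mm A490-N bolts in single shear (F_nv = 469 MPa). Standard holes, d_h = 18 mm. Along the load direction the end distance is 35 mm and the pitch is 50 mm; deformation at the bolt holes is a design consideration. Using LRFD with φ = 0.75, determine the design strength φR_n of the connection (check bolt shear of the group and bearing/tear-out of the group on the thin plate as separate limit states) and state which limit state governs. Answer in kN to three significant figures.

Bolt shear: A_b = π·16²/4 = 201.1 mm²; R_n = 469 × 201.1 × 3 × 1 / 1000 = 282.9 kN → 0.75 × 282.9 = 212 kN.
Bearing (1.2 l_c t F_u ≤ 2.4 d t F_u): upper limit = 2.4·16·10·410 / 1000 = 157.4 kN.
  Edge l_c = 35 − 18/2 = 26 → r_n = 127.9 kN; interior l_c = 50 − 18 = 32 → r_n = 157.4 kN.
  R_n,bearing = 1·127.9 + 2·157.4 = 442.8 kN → 0.75 × 442.8 = 332 kN.
Bolt shear governs: 212 kN.

212 kN (bolt shear governs)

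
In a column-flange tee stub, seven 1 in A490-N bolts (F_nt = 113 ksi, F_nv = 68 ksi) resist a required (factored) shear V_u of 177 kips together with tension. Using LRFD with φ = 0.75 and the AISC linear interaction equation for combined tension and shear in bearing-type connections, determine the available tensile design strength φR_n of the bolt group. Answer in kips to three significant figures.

A_b = π·1²/4 = 0.7854 in²; f_rv = 177 / (7 × 0.7854) = 32.19 ksi.
F'_nt = 1.3 F_nt − (F_nt / φF_nv) f_rv = 1.3·113 − (113/(0.75·68))·32.19 = 75.57 ksi, capped at F_nt → F'_nt = 75.57 ksi.
R_n = F'_nt · A_b · n = 75.57 × 0.7854 × 7 = 415.4 kips.
Design strength φR_n = 0.75 × 415.4 = 312 kips.

312 kips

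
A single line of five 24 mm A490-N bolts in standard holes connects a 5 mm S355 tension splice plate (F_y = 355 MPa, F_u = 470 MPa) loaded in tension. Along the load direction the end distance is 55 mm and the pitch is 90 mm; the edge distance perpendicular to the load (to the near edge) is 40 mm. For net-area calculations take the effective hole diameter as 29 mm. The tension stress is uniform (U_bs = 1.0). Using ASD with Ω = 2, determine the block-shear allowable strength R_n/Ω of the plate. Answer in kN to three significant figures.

231 kN

Shear plane L_v = 55 + 4·90 = 415 mm; A_gv = 415 × 5 = 2075 mm².
A_nv = (415 − 4.5·29) × 5 = 1422 mm².
A_nt = (40 − 0.5·29) × 5 = 127.5 mm².
0.6 F_u A_nv = 401.1 kN; 0.6 F_y A_gv = 442 kN → shear rupture governs the shear term.
R_n = 401.1 + 1.0 × 470 × 127.5 / 1000 = 461.1 kN.
Allowable strength R_n/Ω = 461.1 / 2 = 231 kN.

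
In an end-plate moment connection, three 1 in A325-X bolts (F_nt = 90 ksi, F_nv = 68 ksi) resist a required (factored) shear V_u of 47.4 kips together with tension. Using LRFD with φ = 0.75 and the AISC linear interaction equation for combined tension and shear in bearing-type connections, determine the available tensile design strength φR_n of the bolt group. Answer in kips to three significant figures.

A_b = π·1²/4 = 0.7854 in²; f_rv = 47.4 / (3 × 0.7854) = 20.12 ksi.
F'_nt = 1.3 F_nt − (F_nt / φF_nv) f_rv = 1.3·90 − (90/(0.75·68))·20.12 = 81.5 ksi, capped at F_nt → F'_nt = 81.5 ksi.
R_n = F'_nt · A_b · n = 81.5 × 0.7854 × 3 = 192 kips.
Design strength φR_n = 0.75 × 192 = 144 kips.

144 kips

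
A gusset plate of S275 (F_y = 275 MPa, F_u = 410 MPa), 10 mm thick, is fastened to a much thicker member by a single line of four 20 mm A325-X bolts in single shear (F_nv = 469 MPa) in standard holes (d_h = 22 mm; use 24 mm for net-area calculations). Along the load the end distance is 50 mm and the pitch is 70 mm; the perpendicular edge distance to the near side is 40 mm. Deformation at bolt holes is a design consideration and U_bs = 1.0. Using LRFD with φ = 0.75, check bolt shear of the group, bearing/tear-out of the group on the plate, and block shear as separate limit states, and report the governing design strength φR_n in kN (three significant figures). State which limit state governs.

408 kN (block shear governs)

Bolt shear: A_b = π·20²/4 = 314.2 mm²; R_n = 469 × 314.2 × 4 × 1 / 1000 = 589.4 kN → 0.75 × 589.4 = 442 kN.
Bearing: edge l_c = 39, r_n = 191.9 kN; interior l_c = 48, r_n = 196.8 kN; R_n = 191.9 + 3·196.8 = 782.3 kN → 587 kN.
Block shear: A_gv = 2600, A_nv = 1760, A_nt = 280 mm²; R_n = min(0.6F_uA_nv, 0.6F_yA_gv) + U_bs·F_u·A_nt = 543.8 kN → 408 kN.
Block shear governs: 408 kN.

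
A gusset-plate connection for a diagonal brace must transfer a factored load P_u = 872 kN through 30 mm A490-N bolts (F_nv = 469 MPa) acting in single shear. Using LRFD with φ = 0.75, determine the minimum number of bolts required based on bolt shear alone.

A_b = π·30²/4 = 706.9 mm².
Per-bolt design strength φR_n = 0.75 × 469 × 706.9 × 1 / 1000 = 248.6 kN.
n ≥ 872 / 248.6 = 3.507 → use 4 bolts.

4 bolts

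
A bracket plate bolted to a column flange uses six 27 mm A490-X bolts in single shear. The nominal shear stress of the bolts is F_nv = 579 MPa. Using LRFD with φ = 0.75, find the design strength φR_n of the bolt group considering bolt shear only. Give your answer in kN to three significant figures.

A_b = π × 27² / 4 = 572.6 mm².
R_n = F_nv · A_b · n · n_s = 579 × 572.6 × 6 × 1 / 1000 = 1989 kN.
Design strength φR_n = 0.75 × 1989 = 1490 kN.

1490 kN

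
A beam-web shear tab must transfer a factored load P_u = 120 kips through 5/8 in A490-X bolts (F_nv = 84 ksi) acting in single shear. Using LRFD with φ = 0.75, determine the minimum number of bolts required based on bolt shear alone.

7 bolts

A_b = π·0.625²/4 = 0.3068 in².
Per-bolt design strength φR_n = 0.75 × 84 × 0.3068 × 1 = 19.33 kips.
n ≥ 120 / 19.33 = 6.209 → use 7 bolts.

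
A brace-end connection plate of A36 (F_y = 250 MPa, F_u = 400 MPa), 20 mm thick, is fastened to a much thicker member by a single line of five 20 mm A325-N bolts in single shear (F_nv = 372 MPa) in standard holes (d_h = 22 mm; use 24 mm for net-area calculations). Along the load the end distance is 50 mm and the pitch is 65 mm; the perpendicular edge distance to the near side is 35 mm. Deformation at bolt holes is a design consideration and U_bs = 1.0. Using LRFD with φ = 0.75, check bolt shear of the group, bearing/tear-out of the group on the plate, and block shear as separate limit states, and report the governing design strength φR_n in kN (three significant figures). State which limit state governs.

Bolt shear: A_b = π·20²/4 = 314.2 mm²; R_n = 372 × 314.2 × 5 × 1 / 1000 = 584.3 kN → 0.75 × 584.3 = 438 kN.
Bearing: edge l_c = 39, r_n = 374.4 kN; interior l_c = 43, r_n = 384 kN; R_n = 374.4 + 4·384 = 1910 kN → 1430 kN.
Block shear: A_gv = 6200, A_nv = 4040, A_nt = 460 mm²; R_n = min(0.6F_uA_nv, 0.6F_yA_gv) + U_bs·F_u·A_nt = 1114 kN → 836 kN.
Bolt shear governs: 438 kN.

438 kN (bolt shear governs)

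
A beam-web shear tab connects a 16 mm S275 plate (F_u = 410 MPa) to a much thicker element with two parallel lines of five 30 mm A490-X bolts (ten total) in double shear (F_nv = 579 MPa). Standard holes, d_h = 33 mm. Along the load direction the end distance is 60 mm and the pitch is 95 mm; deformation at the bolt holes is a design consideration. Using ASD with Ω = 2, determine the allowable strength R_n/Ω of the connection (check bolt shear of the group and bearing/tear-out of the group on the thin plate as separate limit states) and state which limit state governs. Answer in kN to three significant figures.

2230 kN (bearing governs)

Bolt shear: A_b = π·30²/4 = 706.9 mm²; R_n = 579 × 706.9 × 10 × 2 / 1000 = 8185 kN → 8185 / 2 = 4090 kN.
Bearing (1.2 l_c t F_u ≤ 2.4 d t F_u): upper limit = 2.4·30·16·410 / 1000 = 472.3 kN.
  Edge l_c = 60 − 33/2 = 43.5 → r_n = 342.4 kN; interior l_c = 95 − 33 = 62 → r_n = 472.3 kN.
  R_n,bearing = 2·342.4 + 8·472.3 = 4463 kN → 4463 / 2 = 2230 kN.
Bearing governs: 2230 kN.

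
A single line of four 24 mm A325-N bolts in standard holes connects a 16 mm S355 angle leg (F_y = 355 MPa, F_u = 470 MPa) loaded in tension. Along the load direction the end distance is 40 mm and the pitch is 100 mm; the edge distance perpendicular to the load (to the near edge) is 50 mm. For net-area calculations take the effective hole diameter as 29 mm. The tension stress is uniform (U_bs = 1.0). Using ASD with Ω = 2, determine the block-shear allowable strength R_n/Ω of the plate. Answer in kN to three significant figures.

672 kN

Shear plane L_v = 40 + 3·100 = 340 mm; A_gv = 340 × 16 = 5440 mm².
A_nv = (340 − 3.5·29) × 16 = 3816 mm².
A_nt = (50 − 0.5·29) × 16 = 568 mm².
0.6 F_u A_nv = 1076 kN; 0.6 F_y A_gv = 1159 kN → shear rupture governs the shear term.
R_n = 1076 + 1.0 × 470 × 568 / 1000 = 1343 kN.
Allowable strength R_n/Ω = 1343 / 2 = 672 kN.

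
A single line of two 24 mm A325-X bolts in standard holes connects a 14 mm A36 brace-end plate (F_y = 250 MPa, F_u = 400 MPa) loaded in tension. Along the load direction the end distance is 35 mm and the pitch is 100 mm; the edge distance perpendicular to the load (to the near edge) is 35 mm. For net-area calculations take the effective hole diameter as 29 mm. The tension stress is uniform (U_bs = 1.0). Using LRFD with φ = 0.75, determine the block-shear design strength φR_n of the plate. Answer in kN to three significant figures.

299 kN

Shear plane L_v = 35 + 1·100 = 135 mm; A_gv = 135 × 14 = 1890 mm².
A_nv = (135 − 1.5·29) × 14 = 1281 mm².
A_nt = (35 − 0.5·29) × 14 = 287 mm².
0.6 F_u A_nv = 307.4 kN; 0.6 F_y A_gv = 283.5 kN → shear yielding governs the shear term.
R_n = 283.5 + 1.0 × 400 × 287 / 1000 = 398.3 kN.
Design strength φR_n = 0.75 × 398.3 = 299 kN.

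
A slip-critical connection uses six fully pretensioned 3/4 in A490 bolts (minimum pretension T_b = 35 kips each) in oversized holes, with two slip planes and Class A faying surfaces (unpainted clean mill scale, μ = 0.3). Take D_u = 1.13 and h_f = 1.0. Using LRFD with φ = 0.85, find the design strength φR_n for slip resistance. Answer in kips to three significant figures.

121 kips

R_n = μ · D_u · h_f · T_b · n_s · n_b = 0.3 × 1.13 × 1.0 × 35 × 2 × 6 = 142.4 kips.
Design strength φR_n = 0.85 × 142.4 = 121 kips.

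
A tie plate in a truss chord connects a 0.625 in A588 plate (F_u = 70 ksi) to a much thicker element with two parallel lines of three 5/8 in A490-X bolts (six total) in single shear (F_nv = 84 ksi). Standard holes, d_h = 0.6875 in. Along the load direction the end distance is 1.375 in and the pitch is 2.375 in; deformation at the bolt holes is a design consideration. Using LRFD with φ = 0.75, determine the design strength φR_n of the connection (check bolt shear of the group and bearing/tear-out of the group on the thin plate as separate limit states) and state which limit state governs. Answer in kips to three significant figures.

Bolt shear: A_b = π·0.625²/4 = 0.3068 in²; R_n = 84 × 0.3068 × 6 × 1 = 154.6 kips → 0.75 × 154.6 = 116 kips.
Bearing (1.2 l_c t F_u ≤ 2.4 d t F_u): upper limit = 2.4·0.625·0.625·70 = 65.62 kips.
  Edge l_c = 1.375 − 0.6875/2 = 1.031 → r_n = 54.14 kips; interior l_c = 2.375 − 0.6875 = 1.688 → r_n = 65.62 kips.
  R_n,bearing = 2·54.14 + 4·65.62 = 370.8 kips → 0.75 × 370.8 = 278 kips.
Bolt shear governs: 116 kips.

116 kips (bolt shear governs)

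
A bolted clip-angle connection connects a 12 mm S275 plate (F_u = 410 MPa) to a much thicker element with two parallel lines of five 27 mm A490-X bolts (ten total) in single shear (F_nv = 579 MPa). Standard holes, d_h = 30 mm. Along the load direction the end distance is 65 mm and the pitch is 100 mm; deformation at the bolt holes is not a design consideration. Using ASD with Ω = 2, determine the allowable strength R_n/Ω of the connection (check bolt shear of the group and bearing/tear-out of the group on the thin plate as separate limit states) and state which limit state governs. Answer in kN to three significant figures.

Bolt shear: A_b = π·27²/4 = 572.6 mm²; R_n = 579 × 572.6 × 10 × 1 / 1000 = 3315 kN → 3315 / 2 = 1660 kN.
Bearing (1.5 l_c t F_u ≤ 3.0 d t F_u): upper limit = 3.0·27·12·410 / 1000 = 398.5 kN.
  Edge l_c = 65 − 30/2 = 50 → r_n = 369 kN; interior l_c = 100 − 30 = 70 → r_n = 398.5 kN.
  R_n,bearing = 2·369 + 8·398.5 = 3926 kN → 3926 / 2 = 1960 kN.
Bolt shear governs: 1660 kN.

1660 kN (bolt shear governs)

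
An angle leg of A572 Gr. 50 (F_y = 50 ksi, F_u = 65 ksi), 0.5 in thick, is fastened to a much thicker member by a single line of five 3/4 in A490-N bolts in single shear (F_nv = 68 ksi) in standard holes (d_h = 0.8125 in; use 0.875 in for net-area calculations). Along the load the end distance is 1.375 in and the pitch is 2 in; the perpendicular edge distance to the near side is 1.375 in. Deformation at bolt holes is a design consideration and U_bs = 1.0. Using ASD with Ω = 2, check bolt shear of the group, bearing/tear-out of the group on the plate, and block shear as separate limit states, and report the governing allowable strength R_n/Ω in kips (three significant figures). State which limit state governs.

68.2 kips (block shear governs)

Bolt shear: A_b = π·0.75²/4 = 0.4418 in²; R_n = 68 × 0.4418 × 5 × 1 = 150.2 kips → 150.2 / 2 = 75.1 kips.
Bearing: edge l_c = 0.9688, r_n = 37.78 kips; interior l_c = 1.188, r_n = 46.31 kips; R_n = 37.78 + 4·46.31 = 223 kips → 112 kips.
Block shear: A_gv = 4.688, A_nv = 2.719, A_nt = 0.4688 in²; R_n = min(0.6F_uA_nv, 0.6F_yA_gv) + U_bs·F_u·A_nt = 136.5 kips → 68.2 kips.
Block shear governs: 68.2 kips.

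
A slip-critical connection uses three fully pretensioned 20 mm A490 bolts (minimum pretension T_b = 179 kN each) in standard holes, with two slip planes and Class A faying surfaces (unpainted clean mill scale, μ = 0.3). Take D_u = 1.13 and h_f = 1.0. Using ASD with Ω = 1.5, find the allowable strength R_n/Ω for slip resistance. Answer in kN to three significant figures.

R_n = μ · D_u · h_f · T_b · n_s · n_b = 0.3 × 1.13 × 1.0 × 179 × 2 × 3 = 364.1 kN.
Allowable strength R_n/Ω = 364.1 / 1.5 = 243 kN.

243 kN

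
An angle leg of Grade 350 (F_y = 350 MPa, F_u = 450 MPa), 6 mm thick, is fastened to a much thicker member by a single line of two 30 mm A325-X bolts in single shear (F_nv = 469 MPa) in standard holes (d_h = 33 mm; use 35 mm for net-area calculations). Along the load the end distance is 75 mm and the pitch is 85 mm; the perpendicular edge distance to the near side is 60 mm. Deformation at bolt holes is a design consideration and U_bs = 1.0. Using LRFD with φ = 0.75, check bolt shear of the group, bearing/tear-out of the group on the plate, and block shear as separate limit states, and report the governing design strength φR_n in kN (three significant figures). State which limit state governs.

217 kN (block shear governs)

Bolt shear: A_b = π·30²/4 = 706.9 mm²; R_n = 469 × 706.9 × 2 × 1 / 1000 = 663 kN → 0.75 × 663 = 497 kN.
Bearing: edge l_c = 58.5, r_n = 189.5 kN; interior l_c = 52, r_n = 168.5 kN; R_n = 189.5 + 1·168.5 = 358 kN → 269 kN.
Block shear: A_gv = 960, A_nv = 645, A_nt = 255 mm²; R_n = min(0.6F_uA_nv, 0.6F_yA_gv) + U_bs·F_u·A_nt = 288.9 kN → 217 kN.
Block shear governs: 217 kN.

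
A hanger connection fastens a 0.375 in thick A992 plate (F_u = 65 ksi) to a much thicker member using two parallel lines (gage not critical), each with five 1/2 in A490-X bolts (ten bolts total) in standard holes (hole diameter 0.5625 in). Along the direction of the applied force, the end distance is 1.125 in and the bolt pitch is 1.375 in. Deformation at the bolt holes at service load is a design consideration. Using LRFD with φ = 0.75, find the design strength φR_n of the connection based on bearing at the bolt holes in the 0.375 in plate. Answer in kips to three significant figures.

180 kips

Per bolt r_n = 1.2 l_c t F_u ≤ 2.4 d t F_u; upper limit = 2.4 × 0.5 × 0.375 × 65 = 29.25 kips.
Edge bolt: l_c = 1.125 − 0.5625/2 = 0.8438 in → 1.2 × 0.8438 × 0.375 × 65 = 24.68 → r_n = 24.68 kips.
Interior bolts: l_c = 1.375 − 0.5625 = 0.8125 in → 1.2 × 0.8125 × 0.375 × 65 = 23.77 → r_n = 23.77 kips.
R_n = 2 × 24.68 + 8 × 23.77 = 239.5 kips.
Design strength φR_n = 0.75 × 239.5 = 180 kips.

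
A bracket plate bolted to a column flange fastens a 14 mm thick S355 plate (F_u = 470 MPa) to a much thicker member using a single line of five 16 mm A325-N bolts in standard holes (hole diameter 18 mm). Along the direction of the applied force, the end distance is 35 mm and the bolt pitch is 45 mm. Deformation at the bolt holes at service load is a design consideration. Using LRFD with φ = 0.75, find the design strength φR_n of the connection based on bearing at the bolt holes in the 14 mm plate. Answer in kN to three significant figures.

794 kN

Per bolt r_n = 1.2 l_c t F_u ≤ 2.4 d t F_u; upper limit = 2.4 × 16 × 14 × 470 / 1000 = 252.7 kN.
Edge bolt: l_c = 35 − 18/2 = 26 mm → 1.2 × 26 × 14 × 470 / 1000 = 205.3 → r_n = 205.3 kN.
Interior bolts: l_c = 45 − 18 = 27 mm → 1.2 × 27 × 14 × 470 / 1000 = 213.2 → r_n = 213.2 kN.
R_n = 1 × 205.3 + 4 × 213.2 = 1058 kN.
Design strength φR_n = 0.75 × 1058 = 794 kN.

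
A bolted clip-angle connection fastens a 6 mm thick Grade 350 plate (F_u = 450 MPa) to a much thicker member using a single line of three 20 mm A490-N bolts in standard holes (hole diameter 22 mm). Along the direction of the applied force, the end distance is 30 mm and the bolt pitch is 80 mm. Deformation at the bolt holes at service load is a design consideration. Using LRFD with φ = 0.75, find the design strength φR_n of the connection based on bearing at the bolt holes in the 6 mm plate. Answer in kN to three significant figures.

241 kN

Per bolt r_n = 1.2 l_c t F_u ≤ 2.4 d t F_u; upper limit = 2.4 × 20 × 6 × 450 / 1000 = 129.6 kN.
Edge bolt: l_c = 30 − 22/2 = 19 mm → 1.2 × 19 × 6 × 450 / 1000 = 61.56 → r_n = 61.56 kN.
Interior bolts: l_c = 80 − 22 = 58 mm → 1.2 × 58 × 6 × 450 / 1000 = 187.9 → r_n = 129.6 kN.
R_n = 1 × 61.56 + 2 × 129.6 = 320.8 kN.
Design strength φR_n = 0.75 × 320.8 = 241 kN.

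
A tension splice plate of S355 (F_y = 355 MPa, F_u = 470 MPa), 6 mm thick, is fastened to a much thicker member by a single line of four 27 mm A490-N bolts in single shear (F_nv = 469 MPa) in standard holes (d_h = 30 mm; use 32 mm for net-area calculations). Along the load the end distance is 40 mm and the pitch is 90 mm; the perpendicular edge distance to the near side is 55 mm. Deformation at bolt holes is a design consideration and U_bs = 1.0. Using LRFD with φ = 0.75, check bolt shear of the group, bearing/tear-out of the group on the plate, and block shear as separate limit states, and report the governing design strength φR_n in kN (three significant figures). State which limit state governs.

334 kN (block shear governs)

Bolt shear: A_b = π·27²/4 = 572.6 mm²; R_n = 469 × 572.6 × 4 × 1 / 1000 = 1074 kN → 0.75 × 1074 = 806 kN.
Bearing: edge l_c = 25, r_n = 84.6 kN; interior l_c = 60, r_n = 182.7 kN; R_n = 84.6 + 3·182.7 = 632.8 kN → 475 kN.
Block shear: A_gv = 1860, A_nv = 1188, A_nt = 234 mm²; R_n = min(0.6F_uA_nv, 0.6F_yA_gv) + U_bs·F_u·A_nt = 445 kN → 334 kN.
Block shear governs: 334 kN.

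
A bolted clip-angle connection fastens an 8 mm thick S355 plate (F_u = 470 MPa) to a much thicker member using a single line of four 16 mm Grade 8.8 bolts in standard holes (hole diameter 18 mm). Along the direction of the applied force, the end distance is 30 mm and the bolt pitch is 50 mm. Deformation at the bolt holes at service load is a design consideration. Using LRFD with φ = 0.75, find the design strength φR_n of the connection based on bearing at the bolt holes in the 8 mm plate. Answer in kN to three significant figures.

Per bolt r_n = 1.2 l_c t F_u ≤ 2.4 d t F_u; upper limit = 2.4 × 16 × 8 × 470 / 1000 = 144.4 kN.
Edge bolt: l_c = 30 − 18/2 = 21 mm → 1.2 × 21 × 8 × 470 / 1000 = 94.75 → r_n = 94.75 kN.
Interior bolts: l_c = 50 − 18 = 32 mm → 1.2 × 32 × 8 × 470 / 1000 = 144.4 → r_n = 144.4 kN.
R_n = 1 × 94.75 + 3 × 144.4 = 527.9 kN.
Design strength φR_n = 0.75 × 527.9 = 396 kN.

396 kN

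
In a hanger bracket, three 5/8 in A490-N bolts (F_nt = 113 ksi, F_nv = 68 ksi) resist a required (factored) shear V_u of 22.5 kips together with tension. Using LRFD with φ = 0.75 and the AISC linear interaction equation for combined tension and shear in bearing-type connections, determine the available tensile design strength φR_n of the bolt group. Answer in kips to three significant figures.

A_b = π·0.625²/4 = 0.3068 in²; f_rv = 22.5 / (3 × 0.3068) = 24.45 ksi.
F'_nt = 1.3 F_nt − (F_nt / φF_nv) f_rv = 1.3·113 − (113/(0.75·68))·24.45 = 92.73 ksi, capped at F_nt → F'_nt = 92.73 ksi.
R_n = F'_nt · A_b · n = 92.73 × 0.3068 × 3 = 85.35 kips.
Design strength φR_n = 0.75 × 85.35 = 64 kips.

64 kips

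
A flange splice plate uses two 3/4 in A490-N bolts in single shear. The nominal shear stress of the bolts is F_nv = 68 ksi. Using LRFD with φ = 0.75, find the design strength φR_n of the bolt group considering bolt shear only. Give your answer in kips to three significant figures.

A_b = π × 0.75² / 4 = 0.4418 in².
R_n = F_nv · A_b · n · n_s = 68 × 0.4418 × 2 × 1 = 60.08 kips.
Design strength φR_n = 0.75 × 60.08 = 45.1 kips.

45.1 kips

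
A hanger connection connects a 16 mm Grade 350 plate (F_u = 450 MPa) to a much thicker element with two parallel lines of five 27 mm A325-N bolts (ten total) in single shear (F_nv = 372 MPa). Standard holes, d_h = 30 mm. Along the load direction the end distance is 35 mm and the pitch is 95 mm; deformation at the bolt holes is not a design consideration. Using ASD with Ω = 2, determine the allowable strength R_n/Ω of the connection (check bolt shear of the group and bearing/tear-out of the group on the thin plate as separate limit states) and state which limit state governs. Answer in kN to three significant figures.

Bolt shear: A_b = π·27²/4 = 572.6 mm²; R_n = 372 × 572.6 × 10 × 1 / 1000 = 2130 kN → 2130 / 2 = 1060 kN.
Bearing (1.5 l_c t F_u ≤ 3.0 d t F_u): upper limit = 3.0·27·16·450 / 1000 = 583.2 kN.
  Edge l_c = 35 − 30/2 = 20 → r_n = 216 kN; interior l_c = 95 − 30 = 65 → r_n = 583.2 kN.
  R_n,bearing = 2·216 + 8·583.2 = 5098 kN → 5098 / 2 = 2550 kN.
Bolt shear governs: 1060 kN.

1060 kN (bolt shear governs)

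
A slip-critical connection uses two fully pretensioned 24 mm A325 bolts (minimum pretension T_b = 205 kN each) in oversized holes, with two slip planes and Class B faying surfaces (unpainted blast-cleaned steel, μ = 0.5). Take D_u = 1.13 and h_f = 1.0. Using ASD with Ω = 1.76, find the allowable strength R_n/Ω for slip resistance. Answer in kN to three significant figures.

263 kN

R_n = μ · D_u · h_f · T_b · n_s · n_b = 0.5 × 1.13 × 1.0 × 205 × 2 × 2 = 463.3 kN.
Allowable strength R_n/Ω = 463.3 / 1.76 = 263 kN.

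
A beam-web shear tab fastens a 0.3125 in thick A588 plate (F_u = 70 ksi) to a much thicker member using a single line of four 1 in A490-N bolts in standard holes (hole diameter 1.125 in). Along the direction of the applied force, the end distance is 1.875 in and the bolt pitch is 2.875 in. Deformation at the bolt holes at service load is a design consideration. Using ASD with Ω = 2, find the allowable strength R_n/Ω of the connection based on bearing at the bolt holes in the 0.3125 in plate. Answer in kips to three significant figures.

Per bolt r_n = 1.2 l_c t F_u ≤ 2.4 d t F_u; upper limit = 2.4 × 1 × 0.3125 × 70 = 52.5 kips.
Edge bolt: l_c = 1.875 − 1.125/2 = 1.312 in → 1.2 × 1.312 × 0.3125 × 70 = 34.45 → r_n = 34.45 kips.
Interior bolts: l_c = 2.875 − 1.125 = 1.75 in → 1.2 × 1.75 × 0.3125 × 70 = 45.94 → r_n = 45.94 kips.
R_n = 1 × 34.45 + 3 × 45.94 = 172.3 kips.
Allowable strength R_n/Ω = 172.3 / 2 = 86.1 kips.

86.1 kips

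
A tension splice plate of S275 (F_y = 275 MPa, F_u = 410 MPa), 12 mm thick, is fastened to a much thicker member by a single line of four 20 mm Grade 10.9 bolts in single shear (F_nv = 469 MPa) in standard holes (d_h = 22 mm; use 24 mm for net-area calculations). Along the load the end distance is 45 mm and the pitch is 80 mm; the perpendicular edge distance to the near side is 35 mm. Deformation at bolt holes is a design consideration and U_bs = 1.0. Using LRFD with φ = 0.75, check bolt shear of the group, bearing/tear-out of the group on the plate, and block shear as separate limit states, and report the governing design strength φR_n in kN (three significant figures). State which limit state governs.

442 kN (bolt shear governs)

Bolt shear: A_b = π·20²/4 = 314.2 mm²; R_n = 469 × 314.2 × 4 × 1 / 1000 = 589.4 kN → 0.75 × 589.4 = 442 kN.
Bearing: edge l_c = 34, r_n = 200.7 kN; interior l_c = 58, r_n = 236.2 kN; R_n = 200.7 + 3·236.2 = 909.2 kN → 682 kN.
Block shear: A_gv = 3420, A_nv = 2412, A_nt = 276 mm²; R_n = min(0.6F_uA_nv, 0.6F_yA_gv) + U_bs·F_u·A_nt = 677.5 kN → 508 kN.
Bolt shear governs: 442 kN.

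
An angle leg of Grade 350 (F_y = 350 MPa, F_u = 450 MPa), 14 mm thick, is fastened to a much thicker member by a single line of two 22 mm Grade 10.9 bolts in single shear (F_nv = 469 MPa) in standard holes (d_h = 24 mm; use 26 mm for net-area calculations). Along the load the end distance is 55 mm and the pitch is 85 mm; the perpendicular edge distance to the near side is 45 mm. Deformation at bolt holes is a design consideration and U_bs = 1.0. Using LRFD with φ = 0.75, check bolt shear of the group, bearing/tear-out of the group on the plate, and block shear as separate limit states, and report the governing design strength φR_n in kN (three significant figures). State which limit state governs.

267 kN (bolt shear governs)

Bolt shear: A_b = π·22²/4 = 380.1 mm²; R_n = 469 × 380.1 × 2 × 1 / 1000 = 356.6 kN → 0.75 × 356.6 = 267 kN.
Bearing: edge l_c = 43, r_n = 325.1 kN; interior l_c = 61, r_n = 332.6 kN; R_n = 325.1 + 1·332.6 = 657.7 kN → 493 kN.
Block shear: A_gv = 1960, A_nv = 1414, A_nt = 448 mm²; R_n = min(0.6F_uA_nv, 0.6F_yA_gv) + U_bs·F_u·A_nt = 583.4 kN → 438 kN.
Bolt shear governs: 267 kN.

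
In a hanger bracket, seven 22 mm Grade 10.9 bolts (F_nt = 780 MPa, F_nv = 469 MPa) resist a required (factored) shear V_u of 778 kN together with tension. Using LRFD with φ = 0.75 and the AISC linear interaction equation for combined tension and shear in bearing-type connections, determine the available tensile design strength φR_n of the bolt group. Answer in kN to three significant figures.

730 kN

A_b = π·22²/4 = 380.1 mm²; f_rv = 778 × 1000 / (7 × 380.1) = 292.4 MPa.
F'_nt = 1.3 F_nt − (F_nt / φF_nv) f_rv = 1.3·780 − (780/(0.75·469))·292.4 = 365.7 MPa, capped at F_nt → F'_nt = 365.7 MPa.
R_n = F'_nt · A_b · n = 365.7 × 380.1 × 7 / 1000 = 973 kN.
Design strength φR_n = 0.75 × 973 = 730 kN.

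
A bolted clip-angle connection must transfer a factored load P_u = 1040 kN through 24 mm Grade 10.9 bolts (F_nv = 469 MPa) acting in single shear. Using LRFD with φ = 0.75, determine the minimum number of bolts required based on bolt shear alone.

A_b = π·24²/4 = 452.4 mm².
Per-bolt design strength φR_n = 0.75 × 469 × 452.4 × 1 / 1000 = 159.1 kN.
n ≥ 1040 / 159.1 = 6.536 → use 7 bolts.

7 bolts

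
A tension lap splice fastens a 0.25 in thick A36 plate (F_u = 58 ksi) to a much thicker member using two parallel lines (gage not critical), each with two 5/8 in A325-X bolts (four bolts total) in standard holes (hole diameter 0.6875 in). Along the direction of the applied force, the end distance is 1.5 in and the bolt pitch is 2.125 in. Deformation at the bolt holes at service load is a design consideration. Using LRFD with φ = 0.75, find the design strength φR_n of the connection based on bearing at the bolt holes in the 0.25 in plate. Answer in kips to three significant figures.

Per bolt r_n = 1.2 l_c t F_u ≤ 2.4 d t F_u; upper limit = 2.4 × 0.625 × 0.25 × 58 = 21.75 kips.
Edge bolt: l_c = 1.5 − 0.6875/2 = 1.156 in → 1.2 × 1.156 × 0.25 × 58 = 20.12 → r_n = 20.12 kips.
Interior bolts: l_c = 2.125 − 0.6875 = 1.438 in → 1.2 × 1.438 × 0.25 × 58 = 25.01 → r_n = 21.75 kips.
R_n = 2 × 20.12 + 2 × 21.75 = 83.74 kips.
Design strength φR_n = 0.75 × 83.74 = 62.8 kips.

62.8 kips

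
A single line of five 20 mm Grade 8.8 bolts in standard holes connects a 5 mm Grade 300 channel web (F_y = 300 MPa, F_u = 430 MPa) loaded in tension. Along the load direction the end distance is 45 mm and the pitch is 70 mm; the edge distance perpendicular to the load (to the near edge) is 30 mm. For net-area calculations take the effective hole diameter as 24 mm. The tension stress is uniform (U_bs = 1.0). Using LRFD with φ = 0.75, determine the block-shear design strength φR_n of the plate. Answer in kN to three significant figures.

239 kN

Shear plane L_v = 45 + 4·70 = 325 mm; A_gv = 325 × 5 = 1625 mm².
A_nv = (325 − 4.5·24) × 5 = 1085 mm².
A_nt = (30 − 0.5·24) × 5 = 90 mm².
0.6 F_u A_nv = 279.9 kN; 0.6 F_y A_gv = 292.5 kN → shear rupture governs the shear term.
R_n = 279.9 + 1.0 × 430 × 90 / 1000 = 318.6 kN.
Design strength φR_n = 0.75 × 318.6 = 239 kN.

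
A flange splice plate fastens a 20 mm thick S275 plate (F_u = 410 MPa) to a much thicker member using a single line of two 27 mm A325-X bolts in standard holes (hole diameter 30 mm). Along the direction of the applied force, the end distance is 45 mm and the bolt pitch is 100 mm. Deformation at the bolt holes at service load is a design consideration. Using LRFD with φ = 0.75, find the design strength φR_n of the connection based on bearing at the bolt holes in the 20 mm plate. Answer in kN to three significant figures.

620 kN

Per bolt r_n = 1.2 l_c t F_u ≤ 2.4 d t F_u; upper limit = 2.4 × 27 × 20 × 410 / 1000 = 531.4 kN.
Edge bolt: l_c = 45 − 30/2 = 30 mm → 1.2 × 30 × 20 × 410 / 1000 = 295.2 → r_n = 295.2 kN.
Interior bolts: l_c = 100 − 30 = 70 mm → 1.2 × 70 × 20 × 410 / 1000 = 688.8 → r_n = 531.4 kN.
R_n = 1 × 295.2 + 1 × 531.4 = 826.6 kN.
Design strength φR_n = 0.75 × 826.6 = 620 kN.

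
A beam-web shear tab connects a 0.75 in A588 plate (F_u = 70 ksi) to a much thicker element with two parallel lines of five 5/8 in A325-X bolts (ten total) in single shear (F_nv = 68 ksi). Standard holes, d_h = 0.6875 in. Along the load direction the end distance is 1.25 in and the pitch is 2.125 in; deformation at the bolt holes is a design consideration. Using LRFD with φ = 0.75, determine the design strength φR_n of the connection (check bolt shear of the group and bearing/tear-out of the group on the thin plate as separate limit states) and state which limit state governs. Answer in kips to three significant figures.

156 kips (bolt shear governs)

Bolt shear: A_b = π·0.625²/4 = 0.3068 in²; R_n = 68 × 0.3068 × 10 × 1 = 208.6 kips → 0.75 × 208.6 = 156 kips.
Bearing (1.2 l_c t F_u ≤ 2.4 d t F_u): upper limit = 2.4·0.625·0.75·70 = 78.75 kips.
  Edge l_c = 1.25 − 0.6875/2 = 0.9062 → r_n = 57.09 kips; interior l_c = 2.125 − 0.6875 = 1.438 → r_n = 78.75 kips.
  R_n,bearing = 2·57.09 + 8·78.75 = 744.2 kips → 0.75 × 744.2 = 558 kips.
Bolt shear governs: 156 kips.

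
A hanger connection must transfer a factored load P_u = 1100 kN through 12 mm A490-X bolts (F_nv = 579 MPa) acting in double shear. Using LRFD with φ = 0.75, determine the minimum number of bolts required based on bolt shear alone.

A_b = π·12²/4 = 113.1 mm².
Per-bolt design strength φR_n = 0.75 × 579 × 113.1 × 2 / 1000 = 98.23 kN.
n ≥ 1100 / 98.23 = 11.2 → use 12 bolts.

12 bolts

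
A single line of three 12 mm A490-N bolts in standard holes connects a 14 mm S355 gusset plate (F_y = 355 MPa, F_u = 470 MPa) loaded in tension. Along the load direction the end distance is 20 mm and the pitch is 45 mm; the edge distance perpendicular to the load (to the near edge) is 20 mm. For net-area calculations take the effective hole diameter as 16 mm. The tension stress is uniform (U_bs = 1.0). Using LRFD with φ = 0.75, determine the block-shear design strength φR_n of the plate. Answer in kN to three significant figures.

Shear plane L_v = 20 + 2·45 = 110 mm; A_gv = 110 × 14 = 1540 mm².
A_nv = (110 − 2.5·16) × 14 = 980 mm².
A_nt = (20 − 0.5·16) × 14 = 168 mm².
0.6 F_u A_nv = 276.4 kN; 0.6 F_y A_gv = 328 kN → shear rupture governs the shear term.
R_n = 276.4 + 1.0 × 470 × 168 / 1000 = 355.3 kN.
Design strength φR_n = 0.75 × 355.3 = 266 kN.

266 kN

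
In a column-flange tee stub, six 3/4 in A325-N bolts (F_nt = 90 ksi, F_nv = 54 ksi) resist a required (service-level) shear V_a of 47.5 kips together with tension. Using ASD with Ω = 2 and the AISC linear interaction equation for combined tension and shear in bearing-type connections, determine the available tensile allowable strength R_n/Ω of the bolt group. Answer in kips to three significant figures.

A_b = π·0.75²/4 = 0.4418 in²; f_rv = 47.5 / (6 × 0.4418) = 17.92 ksi.
F'_nt = 1.3 F_nt − (Ω F_nt / F_nv) f_rv = 1.3·90 − (2·90/54)·17.92 = 57.27 ksi, capped at F_nt → F'_nt = 57.27 ksi.
R_n = F'_nt · A_b · n = 57.27 × 0.4418 × 6 = 151.8 kips.
Allowable strength R_n/Ω = 151.8 / 2 = 75.9 kips.

75.9 kips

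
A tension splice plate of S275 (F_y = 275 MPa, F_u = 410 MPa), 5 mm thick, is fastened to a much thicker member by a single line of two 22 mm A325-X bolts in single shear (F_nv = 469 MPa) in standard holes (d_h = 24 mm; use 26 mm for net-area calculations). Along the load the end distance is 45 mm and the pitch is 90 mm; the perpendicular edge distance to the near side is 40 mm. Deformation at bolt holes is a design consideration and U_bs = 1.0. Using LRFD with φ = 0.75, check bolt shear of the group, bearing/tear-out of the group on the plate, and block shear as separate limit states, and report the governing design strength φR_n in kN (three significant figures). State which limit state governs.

125 kN (block shear governs)

Bolt shear: A_b = π·22²/4 = 380.1 mm²; R_n = 469 × 380.1 × 2 × 1 / 1000 = 356.6 kN → 0.75 × 356.6 = 267 kN.
Bearing: edge l_c = 33, r_n = 81.18 kN; interior l_c = 66, r_n = 108.2 kN; R_n = 81.18 + 1·108.2 = 189.4 kN → 142 kN.
Block shear: A_gv = 675, A_nv = 480, A_nt = 135 mm²; R_n = min(0.6F_uA_nv, 0.6F_yA_gv) + U_bs·F_u·A_nt = 166.7 kN → 125 kN.
Block shear governs: 125 kN.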